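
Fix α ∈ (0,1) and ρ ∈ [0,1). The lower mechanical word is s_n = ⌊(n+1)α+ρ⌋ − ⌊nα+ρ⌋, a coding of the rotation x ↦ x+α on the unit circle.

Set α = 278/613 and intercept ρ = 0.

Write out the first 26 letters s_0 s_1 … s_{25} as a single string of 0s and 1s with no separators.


00101010100101010101001010

n=0: ⌊(1·278)/613⌋ − ⌊(0·278)/613⌋ = ⌊278/613⌋ − ⌊0/613⌋ = 0 − 0 = 0
n=1: ⌊(2·278)/613⌋ − ⌊(1·278)/613⌋ = ⌊556/613⌋ − ⌊278/613⌋ = 0 − 0 = 0
n=2: ⌊(3·278)/613⌋ − ⌊(2·278)/613⌋ = ⌊834/613⌋ − ⌊556/613⌋ = 1 − 0 = 1
n=3: ⌊(4·278)/613⌋ − ⌊(3·278)/613⌋ = ⌊1112/613⌋ − ⌊834/613⌋ = 1 − 1 = 0
n=4: ⌊(5·278)/613⌋ − ⌊(4·278)/613⌋ = ⌊1390/613⌋ − ⌊1112/613⌋ = 2 − 1 = 1
n=5: ⌊(6·278)/613⌋ − ⌊(5·278)/613⌋ = ⌊1668/613⌋ − ⌊1390/613⌋ = 2 − 2 = 0
n=6: ⌊(7·278)/613⌋ − ⌊(6·278)/613⌋ = ⌊1946/613⌋ − ⌊1668/613⌋ = 3 − 2 = 1
n=7: ⌊(8·278)/613⌋ − ⌊(7·278)/613⌋ = ⌊2224/613⌋ − ⌊1946/613⌋ = 3 − 3 = 0
n=8: ⌊(9·278)/613⌋ − ⌊(8·278)/613⌋ = ⌊2502/613⌋ − ⌊2224/613⌋ = 4 − 3 = 1
n=9: ⌊(10·278)/613⌋ − ⌊(9·278)/613⌋ = ⌊2780/613⌋ − ⌊2502/613⌋ = 4 − 4 = 0
n=10: ⌊(11·278)/613⌋ − ⌊(10·278)/613⌋ = ⌊3058/613⌋ − ⌊2780/613⌋ = 4 − 4 = 0
n=11: ⌊(12·278)/613⌋ − ⌊(11·278)/613⌋ = ⌊3336/613⌋ − ⌊3058/613⌋ = 5 − 4 = 1
n=12: ⌊(13·278)/613⌋ − ⌊(12·278)/613⌋ = ⌊3614/613⌋ − ⌊3336/613⌋ = 5 − 5 = 0
n=13: ⌊(14·278)/613⌋ − ⌊(13·278)/613⌋ = ⌊3892/613⌋ − ⌊3614/613⌋ = 6 − 5 = 1
n=14: ⌊(15·278)/613⌋ − ⌊(14·278)/613⌋ = ⌊4170/613⌋ − ⌊3892/613⌋ = 6 − 6 = 0
n=15: ⌊(16·278)/613⌋ − ⌊(15·278)/613⌋ = ⌊4448/613⌋ − ⌊4170/613⌋ = 7 − 6 = 1
n=16: ⌊(17·278)/613⌋ − ⌊(16·278)/613⌋ = ⌊4726/613⌋ − ⌊4448/613⌋ = 7 − 7 = 0
n=17: ⌊(18·278)/613⌋ − ⌊(17·278)/613⌋ = ⌊5004/613⌋ − ⌊4726/613⌋ = 8 − 7 = 1
n=18: ⌊(19·278)/613⌋ − ⌊(18·278)/613⌋ = ⌊5282/613⌋ − ⌊5004/613⌋ = 8 − 8 = 0
n=19: ⌊(20·278)/613⌋ − ⌊(19·278)/613⌋ = ⌊5560/613⌋ − ⌊5282/613⌋ = 9 − 8 = 1
n=20: ⌊(21·278)/613⌋ − ⌊(20·278)/613⌋ = ⌊5838/613⌋ − ⌊5560/613⌋ = 9 − 9 = 0
n=21: ⌊(22·278)/613⌋ − ⌊(21·278)/613⌋ = ⌊6116/613⌋ − ⌊5838/613⌋ = 9 − 9 = 0
n=22: ⌊(23·278)/613⌋ − ⌊(22·278)/613⌋ = ⌊6394/613⌋ − ⌊6116/613⌋ = 10 − 9 = 1
n=23: ⌊(24·278)/613⌋ − ⌊(23·278)/613⌋ = ⌊6672/613⌋ − ⌊6394/613⌋ = 10 − 10 = 0
n=24: ⌊(25·278)/613⌋ − ⌊(24·278)/613⌋ = ⌊6950/613⌋ − ⌊6672/613⌋ = 11 − 10 = 1
n=25: ⌊(26·278)/613⌋ − ⌊(25·278)/613⌋ = ⌊7228/613⌋ − ⌊6950/613⌋ = 11 − 11 = 0


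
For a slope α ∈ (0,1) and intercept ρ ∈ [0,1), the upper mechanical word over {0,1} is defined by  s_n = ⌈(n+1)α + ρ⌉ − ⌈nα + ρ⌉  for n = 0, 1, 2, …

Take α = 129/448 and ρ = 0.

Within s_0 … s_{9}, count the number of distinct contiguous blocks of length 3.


t_n = ⌈(n·129)/448⌉ for n = 0 … 10:
  n=0…9: ⌈0/448⌉=0 ⌈129/448⌉=1 ⌈258/448⌉=1 ⌈387/448⌉=1 ⌈516/448⌉=2 ⌈645/448⌉=2 ⌈774/448⌉=2 ⌈903/448⌉=3 ⌈1032/448⌉=3 ⌈1161/448⌉=3
  n=10: ⌈1290/448⌉=3
s_n = t_(n+1) − t_n for n = 0 … 9 gives
prefix = 1001001000
slide a length-3 window over [0..2] … [7..9] (8 windows); first occurrence of each distinct factor:
  [  0..  2] 100
  [  1..  3] 001
  [  2..  4] 010
  [  7..  9] 000
  (the other 4 windows repeat one of these)
distinct factors: {000, 001, 010, 100}
count = 4  (Sturmian bound for length 3 is 4)

4


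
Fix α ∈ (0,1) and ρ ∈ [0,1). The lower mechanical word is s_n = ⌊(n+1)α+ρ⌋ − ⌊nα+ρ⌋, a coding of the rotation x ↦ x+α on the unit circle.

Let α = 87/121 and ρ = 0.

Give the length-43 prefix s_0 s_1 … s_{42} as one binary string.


0110111011011101101110110111011101101110110

n=0: ⌊(1·87)/121⌋ − ⌊(0·87)/121⌋ = ⌊87/121⌋ − ⌊0/121⌋ = 0 − 0 = 0
n=1: ⌊(2·87)/121⌋ − ⌊(1·87)/121⌋ = ⌊174/121⌋ − ⌊87/121⌋ = 1 − 0 = 1
n=2: ⌊(3·87)/121⌋ − ⌊(2·87)/121⌋ = ⌊261/121⌋ − ⌊174/121⌋ = 2 − 1 = 1
n=3: ⌊(4·87)/121⌋ − ⌊(3·87)/121⌋ = ⌊348/121⌋ − ⌊261/121⌋ = 2 − 2 = 0
n=4: ⌊(5·87)/121⌋ − ⌊(4·87)/121⌋ = ⌊435/121⌋ − ⌊348/121⌋ = 3 − 2 = 1
n=5: ⌊(6·87)/121⌋ − ⌊(5·87)/121⌋ = ⌊522/121⌋ − ⌊435/121⌋ = 4 − 3 = 1
n=6: ⌊(7·87)/121⌋ − ⌊(6·87)/121⌋ = ⌊609/121⌋ − ⌊522/121⌋ = 5 − 4 = 1
n=7: ⌊(8·87)/121⌋ − ⌊(7·87)/121⌋ = ⌊696/121⌋ − ⌊609/121⌋ = 5 − 5 = 0
n=8: ⌊(9·87)/121⌋ − ⌊(8·87)/121⌋ = ⌊783/121⌋ − ⌊696/121⌋ = 6 − 5 = 1
n=9: ⌊(10·87)/121⌋ − ⌊(9·87)/121⌋ = ⌊870/121⌋ − ⌊783/121⌋ = 7 − 6 = 1
n=10: ⌊(11·87)/121⌋ − ⌊(10·87)/121⌋ = ⌊957/121⌋ − ⌊870/121⌋ = 7 − 7 = 0
n=11: ⌊(12·87)/121⌋ − ⌊(11·87)/121⌋ = ⌊1044/121⌋ − ⌊957/121⌋ = 8 − 7 = 1
n=12: ⌊(13·87)/121⌋ − ⌊(12·87)/121⌋ = ⌊1131/121⌋ − ⌊1044/121⌋ = 9 − 8 = 1
n=13: ⌊(14·87)/121⌋ − ⌊(13·87)/121⌋ = ⌊1218/121⌋ − ⌊1131/121⌋ = 10 − 9 = 1
n=14: ⌊(15·87)/121⌋ − ⌊(14·87)/121⌋ = ⌊1305/121⌋ − ⌊1218/121⌋ = 10 − 10 = 0
n=15: ⌊(16·87)/121⌋ − ⌊(15·87)/121⌋ = ⌊1392/121⌋ − ⌊1305/121⌋ = 11 − 10 = 1
n=16: ⌊(17·87)/121⌋ − ⌊(16·87)/121⌋ = ⌊1479/121⌋ − ⌊1392/121⌋ = 12 − 11 = 1
n=17: ⌊(18·87)/121⌋ − ⌊(17·87)/121⌋ = ⌊1566/121⌋ − ⌊1479/121⌋ = 12 − 12 = 0
n=18: ⌊(19·87)/121⌋ − ⌊(18·87)/121⌋ = ⌊1653/121⌋ − ⌊1566/121⌋ = 13 − 12 = 1
n=19: ⌊(20·87)/121⌋ − ⌊(19·87)/121⌋ = ⌊1740/121⌋ − ⌊1653/121⌋ = 14 − 13 = 1
n=20: ⌊(21·87)/121⌋ − ⌊(20·87)/121⌋ = ⌊1827/121⌋ − ⌊1740/121⌋ = 15 − 14 = 1
n=21: ⌊(22·87)/121⌋ − ⌊(21·87)/121⌋ = ⌊1914/121⌋ − ⌊1827/121⌋ = 15 − 15 = 0
n=22: ⌊(23·87)/121⌋ − ⌊(22·87)/121⌋ = ⌊2001/121⌋ − ⌊1914/121⌋ = 16 − 15 = 1
n=23: ⌊(24·87)/121⌋ − ⌊(23·87)/121⌋ = ⌊2088/121⌋ − ⌊2001/121⌋ = 17 − 16 = 1
n=24: ⌊(25·87)/121⌋ − ⌊(24·87)/121⌋ = ⌊2175/121⌋ − ⌊2088/121⌋ = 17 − 17 = 0
n=25: ⌊(26·87)/121⌋ − ⌊(25·87)/121⌋ = ⌊2262/121⌋ − ⌊2175/121⌋ = 18 − 17 = 1
n=26: ⌊(27·87)/121⌋ − ⌊(26·87)/121⌋ = ⌊2349/121⌋ − ⌊2262/121⌋ = 19 − 18 = 1
n=27: ⌊(28·87)/121⌋ − ⌊(27·87)/121⌋ = ⌊2436/121⌋ − ⌊2349/121⌋ = 20 − 19 = 1
n=28: ⌊(29·87)/121⌋ − ⌊(28·87)/121⌋ = ⌊2523/121⌋ − ⌊2436/121⌋ = 20 − 20 = 0
n=29: ⌊(30·87)/121⌋ − ⌊(29·87)/121⌋ = ⌊2610/121⌋ − ⌊2523/121⌋ = 21 − 20 = 1
n=30: ⌊(31·87)/121⌋ − ⌊(30·87)/121⌋ = ⌊2697/121⌋ − ⌊2610/121⌋ = 22 − 21 = 1
n=31: ⌊(32·87)/121⌋ − ⌊(31·87)/121⌋ = ⌊2784/121⌋ − ⌊2697/121⌋ = 23 − 22 = 1
n=32: ⌊(33·87)/121⌋ − ⌊(32·87)/121⌋ = ⌊2871/121⌋ − ⌊2784/121⌋ = 23 − 23 = 0
n=33: ⌊(34·87)/121⌋ − ⌊(33·87)/121⌋ = ⌊2958/121⌋ − ⌊2871/121⌋ = 24 − 23 = 1
n=34: ⌊(35·87)/121⌋ − ⌊(34·87)/121⌋ = ⌊3045/121⌋ − ⌊2958/121⌋ = 25 − 24 = 1
n=35: ⌊(36·87)/121⌋ − ⌊(35·87)/121⌋ = ⌊3132/121⌋ − ⌊3045/121⌋ = 25 − 25 = 0
n=36: ⌊(37·87)/121⌋ − ⌊(36·87)/121⌋ = ⌊3219/121⌋ − ⌊3132/121⌋ = 26 − 25 = 1
n=37: ⌊(38·87)/121⌋ − ⌊(37·87)/121⌋ = ⌊3306/121⌋ − ⌊3219/121⌋ = 27 − 26 = 1
n=38: ⌊(39·87)/121⌋ − ⌊(38·87)/121⌋ = ⌊3393/121⌋ − ⌊3306/121⌋ = 28 − 27 = 1
n=39: ⌊(40·87)/121⌋ − ⌊(39·87)/121⌋ = ⌊3480/121⌋ − ⌊3393/121⌋ = 28 − 28 = 0
n=40: ⌊(41·87)/121⌋ − ⌊(40·87)/121⌋ = ⌊3567/121⌋ − ⌊3480/121⌋ = 29 − 28 = 1
n=41: ⌊(42·87)/121⌋ − ⌊(41·87)/121⌋ = ⌊3654/121⌋ − ⌊3567/121⌋ = 30 − 29 = 1
n=42: ⌊(43·87)/121⌋ − ⌊(42·87)/121⌋ = ⌊3741/121⌋ − ⌊3654/121⌋ = 30 − 30 = 0


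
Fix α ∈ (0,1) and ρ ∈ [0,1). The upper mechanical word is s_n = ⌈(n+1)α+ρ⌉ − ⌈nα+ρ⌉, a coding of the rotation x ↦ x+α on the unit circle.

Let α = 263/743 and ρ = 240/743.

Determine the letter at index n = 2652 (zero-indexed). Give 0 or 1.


(n+1)α + ρ = (2653·263 + 240) / 743 = 697979/743
nα + ρ     = (2652·263 + 240) / 743 = 697716/743
⌈697979/743⌉ = 940,  ⌈697716/743⌉ = 940
s_{2652} = 940 − 940 = 0

0


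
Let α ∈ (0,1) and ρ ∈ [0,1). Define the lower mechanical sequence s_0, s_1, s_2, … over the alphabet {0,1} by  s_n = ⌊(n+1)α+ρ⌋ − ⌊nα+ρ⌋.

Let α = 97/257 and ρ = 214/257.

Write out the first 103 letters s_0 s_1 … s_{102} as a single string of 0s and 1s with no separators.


1001010010010100101001001010010010100100101001001010010010100100101001010010010100100101001001010010010

n=0: ⌊(1·97+214)/257⌋ − ⌊(0·97+214)/257⌋ = ⌊311/257⌋ − ⌊214/257⌋ = 1 − 0 = 1
n=1: ⌊(2·97+214)/257⌋ − ⌊(1·97+214)/257⌋ = ⌊408/257⌋ − ⌊311/257⌋ = 1 − 1 = 0
n=2: ⌊(3·97+214)/257⌋ − ⌊(2·97+214)/257⌋ = ⌊505/257⌋ − ⌊408/257⌋ = 1 − 1 = 0
n=3: ⌊(4·97+214)/257⌋ − ⌊(3·97+214)/257⌋ = ⌊602/257⌋ − ⌊505/257⌋ = 2 − 1 = 1
n=4: ⌊(5·97+214)/257⌋ − ⌊(4·97+214)/257⌋ = ⌊699/257⌋ − ⌊602/257⌋ = 2 − 2 = 0
n=5: ⌊(6·97+214)/257⌋ − ⌊(5·97+214)/257⌋ = ⌊796/257⌋ − ⌊699/257⌋ = 3 − 2 = 1
n=6: ⌊(7·97+214)/257⌋ − ⌊(6·97+214)/257⌋ = ⌊893/257⌋ − ⌊796/257⌋ = 3 − 3 = 0
n=7: ⌊(8·97+214)/257⌋ − ⌊(7·97+214)/257⌋ = ⌊990/257⌋ − ⌊893/257⌋ = 3 − 3 = 0
n=8: ⌊(9·97+214)/257⌋ − ⌊(8·97+214)/257⌋ = ⌊1087/257⌋ − ⌊990/257⌋ = 4 − 3 = 1
n=9: ⌊(10·97+214)/257⌋ − ⌊(9·97+214)/257⌋ = ⌊1184/257⌋ − ⌊1087/257⌋ = 4 − 4 = 0
n=10: ⌊(11·97+214)/257⌋ − ⌊(10·97+214)/257⌋ = ⌊1281/257⌋ − ⌊1184/257⌋ = 4 − 4 = 0
n=11: ⌊(12·97+214)/257⌋ − ⌊(11·97+214)/257⌋ = ⌊1378/257⌋ − ⌊1281/257⌋ = 5 − 4 = 1
n=12: ⌊(13·97+214)/257⌋ − ⌊(12·97+214)/257⌋ = ⌊1475/257⌋ − ⌊1378/257⌋ = 5 − 5 = 0
n=13: ⌊(14·97+214)/257⌋ − ⌊(13·97+214)/257⌋ = ⌊1572/257⌋ − ⌊1475/257⌋ = 6 − 5 = 1
n=14: ⌊(15·97+214)/257⌋ − ⌊(14·97+214)/257⌋ = ⌊1669/257⌋ − ⌊1572/257⌋ = 6 − 6 = 0
n=15: ⌊(16·97+214)/257⌋ − ⌊(15·97+214)/257⌋ = ⌊1766/257⌋ − ⌊1669/257⌋ = 6 − 6 = 0
n=16: ⌊(17·97+214)/257⌋ − ⌊(16·97+214)/257⌋ = ⌊1863/257⌋ − ⌊1766/257⌋ = 7 − 6 = 1
n=17: ⌊(18·97+214)/257⌋ − ⌊(17·97+214)/257⌋ = ⌊1960/257⌋ − ⌊1863/257⌋ = 7 − 7 = 0
n=18: ⌊(19·97+214)/257⌋ − ⌊(18·97+214)/257⌋ = ⌊2057/257⌋ − ⌊1960/257⌋ = 8 − 7 = 1
n=19: ⌊(20·97+214)/257⌋ − ⌊(19·97+214)/257⌋ = ⌊2154/257⌋ − ⌊2057/257⌋ = 8 − 8 = 0
n=20: ⌊(21·97+214)/257⌋ − ⌊(20·97+214)/257⌋ = ⌊2251/257⌋ − ⌊2154/257⌋ = 8 − 8 = 0
n=21: ⌊(22·97+214)/257⌋ − ⌊(21·97+214)/257⌋ = ⌊2348/257⌋ − ⌊2251/257⌋ = 9 − 8 = 1
n=22: ⌊(23·97+214)/257⌋ − ⌊(22·97+214)/257⌋ = ⌊2445/257⌋ − ⌊2348/257⌋ = 9 − 9 = 0
n=23: ⌊(24·97+214)/257⌋ − ⌊(23·97+214)/257⌋ = ⌊2542/257⌋ − ⌊2445/257⌋ = 9 − 9 = 0
n=24: ⌊(25·97+214)/257⌋ − ⌊(24·97+214)/257⌋ = ⌊2639/257⌋ − ⌊2542/257⌋ = 10 − 9 = 1
n=25: ⌊(26·97+214)/257⌋ − ⌊(25·97+214)/257⌋ = ⌊2736/257⌋ − ⌊2639/257⌋ = 10 − 10 = 0
n=26: ⌊(27·97+214)/257⌋ − ⌊(26·97+214)/257⌋ = ⌊2833/257⌋ − ⌊2736/257⌋ = 11 − 10 = 1
n=27: ⌊(28·97+214)/257⌋ − ⌊(27·97+214)/257⌋ = ⌊2930/257⌋ − ⌊2833/257⌋ = 11 − 11 = 0
n=28: ⌊(29·97+214)/257⌋ − ⌊(28·97+214)/257⌋ = ⌊3027/257⌋ − ⌊2930/257⌋ = 11 − 11 = 0
n=29: ⌊(30·97+214)/257⌋ − ⌊(29·97+214)/257⌋ = ⌊3124/257⌋ − ⌊3027/257⌋ = 12 − 11 = 1
n=30: ⌊(31·97+214)/257⌋ − ⌊(30·97+214)/257⌋ = ⌊3221/257⌋ − ⌊3124/257⌋ = 12 − 12 = 0
n=31: ⌊(32·97+214)/257⌋ − ⌊(31·97+214)/257⌋ = ⌊3318/257⌋ − ⌊3221/257⌋ = 12 − 12 = 0
n=32: ⌊(33·97+214)/257⌋ − ⌊(32·97+214)/257⌋ = ⌊3415/257⌋ − ⌊3318/257⌋ = 13 − 12 = 1
n=33: ⌊(34·97+214)/257⌋ − ⌊(33·97+214)/257⌋ = ⌊3512/257⌋ − ⌊3415/257⌋ = 13 − 13 = 0
n=34: ⌊(35·97+214)/257⌋ − ⌊(34·97+214)/257⌋ = ⌊3609/257⌋ − ⌊3512/257⌋ = 14 − 13 = 1
n=35: ⌊(36·97+214)/257⌋ − ⌊(35·97+214)/257⌋ = ⌊3706/257⌋ − ⌊3609/257⌋ = 14 − 14 = 0
n=36: ⌊(37·97+214)/257⌋ − ⌊(36·97+214)/257⌋ = ⌊3803/257⌋ − ⌊3706/257⌋ = 14 − 14 = 0
n=37: ⌊(38·97+214)/257⌋ − ⌊(37·97+214)/257⌋ = ⌊3900/257⌋ − ⌊3803/257⌋ = 15 − 14 = 1
n=38: ⌊(39·97+214)/257⌋ − ⌊(38·97+214)/257⌋ = ⌊3997/257⌋ − ⌊3900/257⌋ = 15 − 15 = 0
n=39: ⌊(40·97+214)/257⌋ − ⌊(39·97+214)/257⌋ = ⌊4094/257⌋ − ⌊3997/257⌋ = 15 − 15 = 0
n=40: ⌊(41·97+214)/257⌋ − ⌊(40·97+214)/257⌋ = ⌊4191/257⌋ − ⌊4094/257⌋ = 16 − 15 = 1
n=41: ⌊(42·97+214)/257⌋ − ⌊(41·97+214)/257⌋ = ⌊4288/257⌋ − ⌊4191/257⌋ = 16 − 16 = 0
n=42: ⌊(43·97+214)/257⌋ − ⌊(42·97+214)/257⌋ = ⌊4385/257⌋ − ⌊4288/257⌋ = 17 − 16 = 1
n=43: ⌊(44·97+214)/257⌋ − ⌊(43·97+214)/257⌋ = ⌊4482/257⌋ − ⌊4385/257⌋ = 17 − 17 = 0
n=44: ⌊(45·97+214)/257⌋ − ⌊(44·97+214)/257⌋ = ⌊4579/257⌋ − ⌊4482/257⌋ = 17 − 17 = 0
n=45: ⌊(46·97+214)/257⌋ − ⌊(45·97+214)/257⌋ = ⌊4676/257⌋ − ⌊4579/257⌋ = 18 − 17 = 1
n=46: ⌊(47·97+214)/257⌋ − ⌊(46·97+214)/257⌋ = ⌊4773/257⌋ − ⌊4676/257⌋ = 18 − 18 = 0
n=47: ⌊(48·97+214)/257⌋ − ⌊(47·97+214)/257⌋ = ⌊4870/257⌋ − ⌊4773/257⌋ = 18 − 18 = 0
n=48: ⌊(49·97+214)/257⌋ − ⌊(48·97+214)/257⌋ = ⌊4967/257⌋ − ⌊4870/257⌋ = 19 − 18 = 1
n=49: ⌊(50·97+214)/257⌋ − ⌊(49·97+214)/257⌋ = ⌊5064/257⌋ − ⌊4967/257⌋ = 19 − 19 = 0
n=50: ⌊(51·97+214)/257⌋ − ⌊(50·97+214)/257⌋ = ⌊5161/257⌋ − ⌊5064/257⌋ = 20 − 19 = 1
n=51: ⌊(52·97+214)/257⌋ − ⌊(51·97+214)/257⌋ = ⌊5258/257⌋ − ⌊5161/257⌋ = 20 − 20 = 0
n=52: ⌊(53·97+214)/257⌋ − ⌊(52·97+214)/257⌋ = ⌊5355/257⌋ − ⌊5258/257⌋ = 20 − 20 = 0
n=53: ⌊(54·97+214)/257⌋ − ⌊(53·97+214)/257⌋ = ⌊5452/257⌋ − ⌊5355/257⌋ = 21 − 20 = 1
n=54: ⌊(55·97+214)/257⌋ − ⌊(54·97+214)/257⌋ = ⌊5549/257⌋ − ⌊5452/257⌋ = 21 − 21 = 0
n=55: ⌊(56·97+214)/257⌋ − ⌊(55·97+214)/257⌋ = ⌊5646/257⌋ − ⌊5549/257⌋ = 21 − 21 = 0
n=56: ⌊(57·97+214)/257⌋ − ⌊(56·97+214)/257⌋ = ⌊5743/257⌋ − ⌊5646/257⌋ = 22 − 21 = 1
n=57: ⌊(58·97+214)/257⌋ − ⌊(57·97+214)/257⌋ = ⌊5840/257⌋ − ⌊5743/257⌋ = 22 − 22 = 0
n=58: ⌊(59·97+214)/257⌋ − ⌊(58·97+214)/257⌋ = ⌊5937/257⌋ − ⌊5840/257⌋ = 23 − 22 = 1
n=59: ⌊(60·97+214)/257⌋ − ⌊(59·97+214)/257⌋ = ⌊6034/257⌋ − ⌊5937/257⌋ = 23 − 23 = 0
n=60: ⌊(61·97+214)/257⌋ − ⌊(60·97+214)/257⌋ = ⌊6131/257⌋ − ⌊6034/257⌋ = 23 − 23 = 0
n=61: ⌊(62·97+214)/257⌋ − ⌊(61·97+214)/257⌋ = ⌊6228/257⌋ − ⌊6131/257⌋ = 24 − 23 = 1
n=62: ⌊(63·97+214)/257⌋ − ⌊(62·97+214)/257⌋ = ⌊6325/257⌋ − ⌊6228/257⌋ = 24 − 24 = 0
n=63: ⌊(64·97+214)/257⌋ − ⌊(63·97+214)/257⌋ = ⌊6422/257⌋ − ⌊6325/257⌋ = 24 − 24 = 0
n=64: ⌊(65·97+214)/257⌋ − ⌊(64·97+214)/257⌋ = ⌊6519/257⌋ − ⌊6422/257⌋ = 25 − 24 = 1
n=65: ⌊(66·97+214)/257⌋ − ⌊(65·97+214)/257⌋ = ⌊6616/257⌋ − ⌊6519/257⌋ = 25 − 25 = 0
n=66: ⌊(67·97+214)/257⌋ − ⌊(66·97+214)/257⌋ = ⌊6713/257⌋ − ⌊6616/257⌋ = 26 − 25 = 1
n=67: ⌊(68·97+214)/257⌋ − ⌊(67·97+214)/257⌋ = ⌊6810/257⌋ − ⌊6713/257⌋ = 26 − 26 = 0
n=68: ⌊(69·97+214)/257⌋ − ⌊(68·97+214)/257⌋ = ⌊6907/257⌋ − ⌊6810/257⌋ = 26 − 26 = 0
n=69: ⌊(70·97+214)/257⌋ − ⌊(69·97+214)/257⌋ = ⌊7004/257⌋ − ⌊6907/257⌋ = 27 − 26 = 1
n=70: ⌊(71·97+214)/257⌋ − ⌊(70·97+214)/257⌋ = ⌊7101/257⌋ − ⌊7004/257⌋ = 27 − 27 = 0
n=71: ⌊(72·97+214)/257⌋ − ⌊(71·97+214)/257⌋ = ⌊7198/257⌋ − ⌊7101/257⌋ = 28 − 27 = 1
n=72: ⌊(73·97+214)/257⌋ − ⌊(72·97+214)/257⌋ = ⌊7295/257⌋ − ⌊7198/257⌋ = 28 − 28 = 0
n=73: ⌊(74·97+214)/257⌋ − ⌊(73·97+214)/257⌋ = ⌊7392/257⌋ − ⌊7295/257⌋ = 28 − 28 = 0
n=74: ⌊(75·97+214)/257⌋ − ⌊(74·97+214)/257⌋ = ⌊7489/257⌋ − ⌊7392/257⌋ = 29 − 28 = 1
n=75: ⌊(76·97+214)/257⌋ − ⌊(75·97+214)/257⌋ = ⌊7586/257⌋ − ⌊7489/257⌋ = 29 − 29 = 0
n=76: ⌊(77·97+214)/257⌋ − ⌊(76·97+214)/257⌋ = ⌊7683/257⌋ − ⌊7586/257⌋ = 29 − 29 = 0
n=77: ⌊(78·97+214)/257⌋ − ⌊(77·97+214)/257⌋ = ⌊7780/257⌋ − ⌊7683/257⌋ = 30 − 29 = 1
n=78: ⌊(79·97+214)/257⌋ − ⌊(78·97+214)/257⌋ = ⌊7877/257⌋ − ⌊7780/257⌋ = 30 − 30 = 0
n=79: ⌊(80·97+214)/257⌋ − ⌊(79·97+214)/257⌋ = ⌊7974/257⌋ − ⌊7877/257⌋ = 31 − 30 = 1
n=80: ⌊(81·97+214)/257⌋ − ⌊(80·97+214)/257⌋ = ⌊8071/257⌋ − ⌊7974/257⌋ = 31 − 31 = 0
n=81: ⌊(82·97+214)/257⌋ − ⌊(81·97+214)/257⌋ = ⌊8168/257⌋ − ⌊8071/257⌋ = 31 − 31 = 0
n=82: ⌊(83·97+214)/257⌋ − ⌊(82·97+214)/257⌋ = ⌊8265/257⌋ − ⌊8168/257⌋ = 32 − 31 = 1
n=83: ⌊(84·97+214)/257⌋ − ⌊(83·97+214)/257⌋ = ⌊8362/257⌋ − ⌊8265/257⌋ = 32 − 32 = 0
n=84: ⌊(85·97+214)/257⌋ − ⌊(84·97+214)/257⌋ = ⌊8459/257⌋ − ⌊8362/257⌋ = 32 − 32 = 0
n=85: ⌊(86·97+214)/257⌋ − ⌊(85·97+214)/257⌋ = ⌊8556/257⌋ − ⌊8459/257⌋ = 33 − 32 = 1
n=86: ⌊(87·97+214)/257⌋ − ⌊(86·97+214)/257⌋ = ⌊8653/257⌋ − ⌊8556/257⌋ = 33 − 33 = 0
n=87: ⌊(88·97+214)/257⌋ − ⌊(87·97+214)/257⌋ = ⌊8750/257⌋ − ⌊8653/257⌋ = 34 − 33 = 1
n=88: ⌊(89·97+214)/257⌋ − ⌊(88·97+214)/257⌋ = ⌊8847/257⌋ − ⌊8750/257⌋ = 34 − 34 = 0
n=89: ⌊(90·97+214)/257⌋ − ⌊(89·97+214)/257⌋ = ⌊8944/257⌋ − ⌊8847/257⌋ = 34 − 34 = 0
n=90: ⌊(91·97+214)/257⌋ − ⌊(90·97+214)/257⌋ = ⌊9041/257⌋ − ⌊8944/257⌋ = 35 − 34 = 1
n=91: ⌊(92·97+214)/257⌋ − ⌊(91·97+214)/257⌋ = ⌊9138/257⌋ − ⌊9041/257⌋ = 35 − 35 = 0
n=92: ⌊(93·97+214)/257⌋ − ⌊(92·97+214)/257⌋ = ⌊9235/257⌋ − ⌊9138/257⌋ = 35 − 35 = 0
n=93: ⌊(94·97+214)/257⌋ − ⌊(93·97+214)/257⌋ = ⌊9332/257⌋ − ⌊9235/257⌋ = 36 − 35 = 1
n=94: ⌊(95·97+214)/257⌋ − ⌊(94·97+214)/257⌋ = ⌊9429/257⌋ − ⌊9332/257⌋ = 36 − 36 = 0
n=95: ⌊(96·97+214)/257⌋ − ⌊(95·97+214)/257⌋ = ⌊9526/257⌋ − ⌊9429/257⌋ = 37 − 36 = 1
n=96: ⌊(97·97+214)/257⌋ − ⌊(96·97+214)/257⌋ = ⌊9623/257⌋ − ⌊9526/257⌋ = 37 − 37 = 0
n=97: ⌊(98·97+214)/257⌋ − ⌊(97·97+214)/257⌋ = ⌊9720/257⌋ − ⌊9623/257⌋ = 37 − 37 = 0
n=98: ⌊(99·97+214)/257⌋ − ⌊(98·97+214)/257⌋ = ⌊9817/257⌋ − ⌊9720/257⌋ = 38 − 37 = 1
n=99: ⌊(100·97+214)/257⌋ − ⌊(99·97+214)/257⌋ = ⌊9914/257⌋ − ⌊9817/257⌋ = 38 − 38 = 0
n=100: ⌊(101·97+214)/257⌋ − ⌊(100·97+214)/257⌋ = ⌊10011/257⌋ − ⌊9914/257⌋ = 38 − 38 = 0
n=101: ⌊(102·97+214)/257⌋ − ⌊(101·97+214)/257⌋ = ⌊10108/257⌋ − ⌊10011/257⌋ = 39 − 38 = 1
n=102: ⌊(103·97+214)/257⌋ − ⌊(102·97+214)/257⌋ = ⌊10205/257⌋ − ⌊10108/257⌋ = 39 − 39 = 0


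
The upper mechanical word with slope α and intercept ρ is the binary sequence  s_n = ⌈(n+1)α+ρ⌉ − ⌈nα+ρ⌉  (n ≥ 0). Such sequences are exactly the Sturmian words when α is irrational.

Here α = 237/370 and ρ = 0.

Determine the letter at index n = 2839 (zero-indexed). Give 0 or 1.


(n+1)α + ρ = (2840·237) / 370 = 673080/370
nα + ρ     = (2839·237) / 370 = 672843/370
⌈673080/370⌉ = 1820,  ⌈672843/370⌉ = 1819
s_{2839} = 1820 − 1819 = 1

1


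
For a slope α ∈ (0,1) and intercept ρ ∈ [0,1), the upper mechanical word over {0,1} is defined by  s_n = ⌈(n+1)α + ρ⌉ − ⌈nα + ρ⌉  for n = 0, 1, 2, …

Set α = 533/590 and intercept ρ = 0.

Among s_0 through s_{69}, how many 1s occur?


#1s = Σ_{n=0}^{69} s_n = Σ_{n=0}^{69} (⌈(n+1)α+ρ⌉ − ⌈nα+ρ⌉)
the sum telescopes: every ⌈nα+ρ⌉ with 0 < n < 70 appears once with + and once with −, leaving ⌈70α+ρ⌉ − ⌈0·α+ρ⌉
70α + ρ = (70·533) / 590 = 37310/590
ρ = 0/590
⌈37310/590⌉ = 64,  ⌈0/590⌉ = 0
#1s = 64 − 0 = 64

64


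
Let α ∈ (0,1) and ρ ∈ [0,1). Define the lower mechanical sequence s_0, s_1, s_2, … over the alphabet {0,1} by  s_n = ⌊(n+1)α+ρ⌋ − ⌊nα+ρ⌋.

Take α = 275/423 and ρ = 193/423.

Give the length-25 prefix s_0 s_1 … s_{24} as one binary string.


n=0: ⌊(1·275+193)/423⌋ − ⌊(0·275+193)/423⌋ = ⌊468/423⌋ − ⌊193/423⌋ = 1 − 0 = 1
n=1: ⌊(2·275+193)/423⌋ − ⌊(1·275+193)/423⌋ = ⌊743/423⌋ − ⌊468/423⌋ = 1 − 1 = 0
n=2: ⌊(3·275+193)/423⌋ − ⌊(2·275+193)/423⌋ = ⌊1018/423⌋ − ⌊743/423⌋ = 2 − 1 = 1
n=3: ⌊(4·275+193)/423⌋ − ⌊(3·275+193)/423⌋ = ⌊1293/423⌋ − ⌊1018/423⌋ = 3 − 2 = 1
n=4: ⌊(5·275+193)/423⌋ − ⌊(4·275+193)/423⌋ = ⌊1568/423⌋ − ⌊1293/423⌋ = 3 − 3 = 0
n=5: ⌊(6·275+193)/423⌋ − ⌊(5·275+193)/423⌋ = ⌊1843/423⌋ − ⌊1568/423⌋ = 4 − 3 = 1
n=6: ⌊(7·275+193)/423⌋ − ⌊(6·275+193)/423⌋ = ⌊2118/423⌋ − ⌊1843/423⌋ = 5 − 4 = 1
n=7: ⌊(8·275+193)/423⌋ − ⌊(7·275+193)/423⌋ = ⌊2393/423⌋ − ⌊2118/423⌋ = 5 − 5 = 0
n=8: ⌊(9·275+193)/423⌋ − ⌊(8·275+193)/423⌋ = ⌊2668/423⌋ − ⌊2393/423⌋ = 6 − 5 = 1
n=9: ⌊(10·275+193)/423⌋ − ⌊(9·275+193)/423⌋ = ⌊2943/423⌋ − ⌊2668/423⌋ = 6 − 6 = 0
n=10: ⌊(11·275+193)/423⌋ − ⌊(10·275+193)/423⌋ = ⌊3218/423⌋ − ⌊2943/423⌋ = 7 − 6 = 1
n=11: ⌊(12·275+193)/423⌋ − ⌊(11·275+193)/423⌋ = ⌊3493/423⌋ − ⌊3218/423⌋ = 8 − 7 = 1
n=12: ⌊(13·275+193)/423⌋ − ⌊(12·275+193)/423⌋ = ⌊3768/423⌋ − ⌊3493/423⌋ = 8 − 8 = 0
n=13: ⌊(14·275+193)/423⌋ − ⌊(13·275+193)/423⌋ = ⌊4043/423⌋ − ⌊3768/423⌋ = 9 − 8 = 1
n=14: ⌊(15·275+193)/423⌋ − ⌊(14·275+193)/423⌋ = ⌊4318/423⌋ − ⌊4043/423⌋ = 10 − 9 = 1
n=15: ⌊(16·275+193)/423⌋ − ⌊(15·275+193)/423⌋ = ⌊4593/423⌋ − ⌊4318/423⌋ = 10 − 10 = 0
n=16: ⌊(17·275+193)/423⌋ − ⌊(16·275+193)/423⌋ = ⌊4868/423⌋ − ⌊4593/423⌋ = 11 − 10 = 1
n=17: ⌊(18·275+193)/423⌋ − ⌊(17·275+193)/423⌋ = ⌊5143/423⌋ − ⌊4868/423⌋ = 12 − 11 = 1
n=18: ⌊(19·275+193)/423⌋ − ⌊(18·275+193)/423⌋ = ⌊5418/423⌋ − ⌊5143/423⌋ = 12 − 12 = 0
n=19: ⌊(20·275+193)/423⌋ − ⌊(19·275+193)/423⌋ = ⌊5693/423⌋ − ⌊5418/423⌋ = 13 − 12 = 1
n=20: ⌊(21·275+193)/423⌋ − ⌊(20·275+193)/423⌋ = ⌊5968/423⌋ − ⌊5693/423⌋ = 14 − 13 = 1
n=21: ⌊(22·275+193)/423⌋ − ⌊(21·275+193)/423⌋ = ⌊6243/423⌋ − ⌊5968/423⌋ = 14 − 14 = 0
n=22: ⌊(23·275+193)/423⌋ − ⌊(22·275+193)/423⌋ = ⌊6518/423⌋ − ⌊6243/423⌋ = 15 − 14 = 1
n=23: ⌊(24·275+193)/423⌋ − ⌊(23·275+193)/423⌋ = ⌊6793/423⌋ − ⌊6518/423⌋ = 16 − 15 = 1
n=24: ⌊(25·275+193)/423⌋ − ⌊(24·275+193)/423⌋ = ⌊7068/423⌋ − ⌊6793/423⌋ = 16 − 16 = 0

1011011010110110110110110


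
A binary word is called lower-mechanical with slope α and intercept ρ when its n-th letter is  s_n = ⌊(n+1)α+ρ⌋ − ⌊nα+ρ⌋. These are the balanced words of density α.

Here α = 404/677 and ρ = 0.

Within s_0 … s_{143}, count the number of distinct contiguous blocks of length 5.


t_n = ⌊(n·404)/677⌋ for n = 0 … 144:
  n=0…9: ⌊0/677⌋=0 ⌊404/677⌋=0 ⌊808/677⌋=1 ⌊1212/677⌋=1 ⌊1616/677⌋=2 ⌊2020/677⌋=2 ⌊2424/677⌋=3 ⌊2828/677⌋=4 ⌊3232/677⌋=4 ⌊3636/677⌋=5
  n=10…19: ⌊4040/677⌋=5 ⌊4444/677⌋=6 ⌊4848/677⌋=7 ⌊5252/677⌋=7 ⌊5656/677⌋=8 ⌊6060/677⌋=8 ⌊6464/677⌋=9 ⌊6868/677⌋=10 ⌊7272/677⌋=10 ⌊7676/677⌋=11
  n=20…29: ⌊8080/677⌋=11 ⌊8484/677⌋=12 ⌊8888/677⌋=13 ⌊9292/677⌋=13 ⌊9696/677⌋=14 ⌊10100/677⌋=14 ⌊10504/677⌋=15 ⌊10908/677⌋=16 ⌊11312/677⌋=16 ⌊11716/677⌋=17
  n=30…39: ⌊12120/677⌋=17 ⌊12524/677⌋=18 ⌊12928/677⌋=19 ⌊13332/677⌋=19 ⌊13736/677⌋=20 ⌊14140/677⌋=20 ⌊14544/677⌋=21 ⌊14948/677⌋=22 ⌊15352/677⌋=22 ⌊15756/677⌋=23
  n=40…49: ⌊16160/677⌋=23 ⌊16564/677⌋=24 ⌊16968/677⌋=25 ⌊17372/677⌋=25 ⌊17776/677⌋=26 ⌊18180/677⌋=26 ⌊18584/677⌋=27 ⌊18988/677⌋=28 ⌊19392/677⌋=28 ⌊19796/677⌋=29
  n=50…59: ⌊20200/677⌋=29 ⌊20604/677⌋=30 ⌊21008/677⌋=31 ⌊21412/677⌋=31 ⌊21816/677⌋=32 ⌊22220/677⌋=32 ⌊22624/677⌋=33 ⌊23028/677⌋=34 ⌊23432/677⌋=34 ⌊23836/677⌋=35
  n=60…69: ⌊24240/677⌋=35 ⌊24644/677⌋=36 ⌊25048/677⌋=36 ⌊25452/677⌋=37 ⌊25856/677⌋=38 ⌊26260/677⌋=38 ⌊26664/677⌋=39 ⌊27068/677⌋=39 ⌊27472/677⌋=40 ⌊27876/677⌋=41
  n=70…79: ⌊28280/677⌋=41 ⌊28684/677⌋=42 ⌊29088/677⌋=42 ⌊29492/677⌋=43 ⌊29896/677⌋=44 ⌊30300/677⌋=44 ⌊30704/677⌋=45 ⌊31108/677⌋=45 ⌊31512/677⌋=46 ⌊31916/677⌋=47
  n=80…89: ⌊32320/677⌋=47 ⌊32724/677⌋=48 ⌊33128/677⌋=48 ⌊33532/677⌋=49 ⌊33936/677⌋=50 ⌊34340/677⌋=50 ⌊34744/677⌋=51 ⌊35148/677⌋=51 ⌊35552/677⌋=52 ⌊35956/677⌋=53
  n=90…99: ⌊36360/677⌋=53 ⌊36764/677⌋=54 ⌊37168/677⌋=54 ⌊37572/677⌋=55 ⌊37976/677⌋=56 ⌊38380/677⌋=56 ⌊38784/677⌋=57 ⌊39188/677⌋=57 ⌊39592/677⌋=58 ⌊39996/677⌋=59
  n=100…109: ⌊40400/677⌋=59 ⌊40804/677⌋=60 ⌊41208/677⌋=60 ⌊41612/677⌋=61 ⌊42016/677⌋=62 ⌊42420/677⌋=62 ⌊42824/677⌋=63 ⌊43228/677⌋=63 ⌊43632/677⌋=64 ⌊44036/677⌋=65
  n=110…119: ⌊44440/677⌋=65 ⌊44844/677⌋=66 ⌊45248/677⌋=66 ⌊45652/677⌋=67 ⌊46056/677⌋=68 ⌊46460/677⌋=68 ⌊46864/677⌋=69 ⌊47268/677⌋=69 ⌊47672/677⌋=70 ⌊48076/677⌋=71
  n=120…129: ⌊48480/677⌋=71 ⌊48884/677⌋=72 ⌊49288/677⌋=72 ⌊49692/677⌋=73 ⌊50096/677⌋=73 ⌊50500/677⌋=74 ⌊50904/677⌋=75 ⌊51308/677⌋=75 ⌊51712/677⌋=76 ⌊52116/677⌋=76
  n=130…139: ⌊52520/677⌋=77 ⌊52924/677⌋=78 ⌊53328/677⌋=78 ⌊53732/677⌋=79 ⌊54136/677⌋=79 ⌊54540/677⌋=80 ⌊54944/677⌋=81 ⌊55348/677⌋=81 ⌊55752/677⌋=82 ⌊56156/677⌋=82
  n=140…144: ⌊56560/677⌋=83 ⌊56964/677⌋=84 ⌊57368/677⌋=84 ⌊57772/677⌋=85 ⌊58176/677⌋=85
s_n = t_(n+1) − t_n for n = 0 … 143 gives
prefix = 010101101011010110101101011010110101101011010110101101011010101101011010110101101011010110101101011010110101101011010110101011010110101101011010
slide a length-5 window over [0..4] … [139..143] (140 windows); first occurrence of each distinct factor:
  [  0..  4] 01010
  [  1..  5] 10101
  [  2..  6] 01011
  [  3..  7] 10110
  [  4..  8] 01101
  [  5..  9] 11010
  (the other 134 windows repeat one of these)
distinct factors: {01010, 01011, 01101, 10101, 10110, 11010}
count = 6  (Sturmian bound for length 5 is 6)

6


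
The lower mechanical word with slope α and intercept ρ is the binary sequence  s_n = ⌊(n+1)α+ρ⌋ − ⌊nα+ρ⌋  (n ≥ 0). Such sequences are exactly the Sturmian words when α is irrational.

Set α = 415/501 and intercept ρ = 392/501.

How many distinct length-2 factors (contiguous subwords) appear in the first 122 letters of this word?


t_n = ⌊(n·415+392)/501⌋ for n = 0 … 122:
  n=0…9: ⌊392/501⌋=0 ⌊807/501⌋=1 ⌊1222/501⌋=2 ⌊1637/501⌋=3 ⌊2052/501⌋=4 ⌊2467/501⌋=4 ⌊2882/501⌋=5 ⌊3297/501⌋=6 ⌊3712/501⌋=7 ⌊4127/501⌋=8
  n=10…19: ⌊4542/501⌋=9 ⌊4957/501⌋=9 ⌊5372/501⌋=10 ⌊5787/501⌋=11 ⌊6202/501⌋=12 ⌊6617/501⌋=13 ⌊7032/501⌋=14 ⌊7447/501⌋=14 ⌊7862/501⌋=15 ⌊8277/501⌋=16
  n=20…29: ⌊8692/501⌋=17 ⌊9107/501⌋=18 ⌊9522/501⌋=19 ⌊9937/501⌋=19 ⌊10352/501⌋=20 ⌊10767/501⌋=21 ⌊11182/501⌋=22 ⌊11597/501⌋=23 ⌊12012/501⌋=23 ⌊12427/501⌋=24
  n=30…39: ⌊12842/501⌋=25 ⌊13257/501⌋=26 ⌊13672/501⌋=27 ⌊14087/501⌋=28 ⌊14502/501⌋=28 ⌊14917/501⌋=29 ⌊15332/501⌋=30 ⌊15747/501⌋=31 ⌊16162/501⌋=32 ⌊16577/501⌋=33
  n=40…49: ⌊16992/501⌋=33 ⌊17407/501⌋=34 ⌊17822/501⌋=35 ⌊18237/501⌋=36 ⌊18652/501⌋=37 ⌊19067/501⌋=38 ⌊19482/501⌋=38 ⌊19897/501⌋=39 ⌊20312/501⌋=40 ⌊20727/501⌋=41
  n=50…59: ⌊21142/501⌋=42 ⌊21557/501⌋=43 ⌊21972/501⌋=43 ⌊22387/501⌋=44 ⌊22802/501⌋=45 ⌊23217/501⌋=46 ⌊23632/501⌋=47 ⌊24047/501⌋=47 ⌊24462/501⌋=48 ⌊24877/501⌋=49
  n=60…69: ⌊25292/501⌋=50 ⌊25707/501⌋=51 ⌊26122/501⌋=52 ⌊26537/501⌋=52 ⌊26952/501⌋=53 ⌊27367/501⌋=54 ⌊27782/501⌋=55 ⌊28197/501⌋=56 ⌊28612/501⌋=57 ⌊29027/501⌋=57
  n=70…79: ⌊29442/501⌋=58 ⌊29857/501⌋=59 ⌊30272/501⌋=60 ⌊30687/501⌋=61 ⌊31102/501⌋=62 ⌊31517/501⌋=62 ⌊31932/501⌋=63 ⌊32347/501⌋=64 ⌊32762/501⌋=65 ⌊33177/501⌋=66
  n=80…89: ⌊33592/501⌋=67 ⌊34007/501⌋=67 ⌊34422/501⌋=68 ⌊34837/501⌋=69 ⌊35252/501⌋=70 ⌊35667/501⌋=71 ⌊36082/501⌋=72 ⌊36497/501⌋=72 ⌊36912/501⌋=73 ⌊37327/501⌋=74
  n=90…99: ⌊37742/501⌋=75 ⌊38157/501⌋=76 ⌊38572/501⌋=76 ⌊38987/501⌋=77 ⌊39402/501⌋=78 ⌊39817/501⌋=79 ⌊40232/501⌋=80 ⌊40647/501⌋=81 ⌊41062/501⌋=81 ⌊41477/501⌋=82
  n=100…109: ⌊41892/501⌋=83 ⌊42307/501⌋=84 ⌊42722/501⌋=85 ⌊43137/501⌋=86 ⌊43552/501⌋=86 ⌊43967/501⌋=87 ⌊44382/501⌋=88 ⌊44797/501⌋=89 ⌊45212/501⌋=90 ⌊45627/501⌋=91
  n=110…119: ⌊46042/501⌋=91 ⌊46457/501⌋=92 ⌊46872/501⌋=93 ⌊47287/501⌋=94 ⌊47702/501⌋=95 ⌊48117/501⌋=96 ⌊48532/501⌋=96 ⌊48947/501⌋=97 ⌊49362/501⌋=98 ⌊49777/501⌋=99
  n=120…122: ⌊50192/501⌋=100 ⌊50607/501⌋=101 ⌊51022/501⌋=101
s_n = t_(n+1) − t_n for n = 0 … 121 gives
prefix = 11110111110111110111110111101111101111101111101111101111011111011111011111011111011111011110111110111110111110111110111110
slide a length-2 window over [0..1] … [120..121] (121 windows); first occurrence of each distinct factor:
  [  0..  1] 11
  [  3..  4] 10
  [  4..  5] 01
  (the other 118 windows repeat one of these)
distinct factors: {01, 10, 11}
count = 3  (Sturmian bound for length 2 is 3)

3


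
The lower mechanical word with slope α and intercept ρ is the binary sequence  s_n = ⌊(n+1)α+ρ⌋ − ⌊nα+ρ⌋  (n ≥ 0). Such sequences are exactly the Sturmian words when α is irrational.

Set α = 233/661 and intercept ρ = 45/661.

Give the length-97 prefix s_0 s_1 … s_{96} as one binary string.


n=0: ⌊(1·233+45)/661⌋ − ⌊(0·233+45)/661⌋ = ⌊278/661⌋ − ⌊45/661⌋ = 0 − 0 = 0
n=1: ⌊(2·233+45)/661⌋ − ⌊(1·233+45)/661⌋ = ⌊511/661⌋ − ⌊278/661⌋ = 0 − 0 = 0
n=2: ⌊(3·233+45)/661⌋ − ⌊(2·233+45)/661⌋ = ⌊744/661⌋ − ⌊511/661⌋ = 1 − 0 = 1
n=3: ⌊(4·233+45)/661⌋ − ⌊(3·233+45)/661⌋ = ⌊977/661⌋ − ⌊744/661⌋ = 1 − 1 = 0
n=4: ⌊(5·233+45)/661⌋ − ⌊(4·233+45)/661⌋ = ⌊1210/661⌋ − ⌊977/661⌋ = 1 − 1 = 0
n=5: ⌊(6·233+45)/661⌋ − ⌊(5·233+45)/661⌋ = ⌊1443/661⌋ − ⌊1210/661⌋ = 2 − 1 = 1
n=6: ⌊(7·233+45)/661⌋ − ⌊(6·233+45)/661⌋ = ⌊1676/661⌋ − ⌊1443/661⌋ = 2 − 2 = 0
n=7: ⌊(8·233+45)/661⌋ − ⌊(7·233+45)/661⌋ = ⌊1909/661⌋ − ⌊1676/661⌋ = 2 − 2 = 0
n=8: ⌊(9·233+45)/661⌋ − ⌊(8·233+45)/661⌋ = ⌊2142/661⌋ − ⌊1909/661⌋ = 3 − 2 = 1
n=9: ⌊(10·233+45)/661⌋ − ⌊(9·233+45)/661⌋ = ⌊2375/661⌋ − ⌊2142/661⌋ = 3 − 3 = 0
n=10: ⌊(11·233+45)/661⌋ − ⌊(10·233+45)/661⌋ = ⌊2608/661⌋ − ⌊2375/661⌋ = 3 − 3 = 0
n=11: ⌊(12·233+45)/661⌋ − ⌊(11·233+45)/661⌋ = ⌊2841/661⌋ − ⌊2608/661⌋ = 4 − 3 = 1
n=12: ⌊(13·233+45)/661⌋ − ⌊(12·233+45)/661⌋ = ⌊3074/661⌋ − ⌊2841/661⌋ = 4 − 4 = 0
n=13: ⌊(14·233+45)/661⌋ − ⌊(13·233+45)/661⌋ = ⌊3307/661⌋ − ⌊3074/661⌋ = 5 − 4 = 1
n=14: ⌊(15·233+45)/661⌋ − ⌊(14·233+45)/661⌋ = ⌊3540/661⌋ − ⌊3307/661⌋ = 5 − 5 = 0
n=15: ⌊(16·233+45)/661⌋ − ⌊(15·233+45)/661⌋ = ⌊3773/661⌋ − ⌊3540/661⌋ = 5 − 5 = 0
n=16: ⌊(17·233+45)/661⌋ − ⌊(16·233+45)/661⌋ = ⌊4006/661⌋ − ⌊3773/661⌋ = 6 − 5 = 1
n=17: ⌊(18·233+45)/661⌋ − ⌊(17·233+45)/661⌋ = ⌊4239/661⌋ − ⌊4006/661⌋ = 6 − 6 = 0
n=18: ⌊(19·233+45)/661⌋ − ⌊(18·233+45)/661⌋ = ⌊4472/661⌋ − ⌊4239/661⌋ = 6 − 6 = 0
n=19: ⌊(20·233+45)/661⌋ − ⌊(19·233+45)/661⌋ = ⌊4705/661⌋ − ⌊4472/661⌋ = 7 − 6 = 1
n=20: ⌊(21·233+45)/661⌋ − ⌊(20·233+45)/661⌋ = ⌊4938/661⌋ − ⌊4705/661⌋ = 7 − 7 = 0
n=21: ⌊(22·233+45)/661⌋ − ⌊(21·233+45)/661⌋ = ⌊5171/661⌋ − ⌊4938/661⌋ = 7 − 7 = 0
n=22: ⌊(23·233+45)/661⌋ − ⌊(22·233+45)/661⌋ = ⌊5404/661⌋ − ⌊5171/661⌋ = 8 − 7 = 1
n=23: ⌊(24·233+45)/661⌋ − ⌊(23·233+45)/661⌋ = ⌊5637/661⌋ − ⌊5404/661⌋ = 8 − 8 = 0
n=24: ⌊(25·233+45)/661⌋ − ⌊(24·233+45)/661⌋ = ⌊5870/661⌋ − ⌊5637/661⌋ = 8 − 8 = 0
n=25: ⌊(26·233+45)/661⌋ − ⌊(25·233+45)/661⌋ = ⌊6103/661⌋ − ⌊5870/661⌋ = 9 − 8 = 1
n=26: ⌊(27·233+45)/661⌋ − ⌊(26·233+45)/661⌋ = ⌊6336/661⌋ − ⌊6103/661⌋ = 9 − 9 = 0
n=27: ⌊(28·233+45)/661⌋ − ⌊(27·233+45)/661⌋ = ⌊6569/661⌋ − ⌊6336/661⌋ = 9 − 9 = 0
n=28: ⌊(29·233+45)/661⌋ − ⌊(28·233+45)/661⌋ = ⌊6802/661⌋ − ⌊6569/661⌋ = 10 − 9 = 1
n=29: ⌊(30·233+45)/661⌋ − ⌊(29·233+45)/661⌋ = ⌊7035/661⌋ − ⌊6802/661⌋ = 10 − 10 = 0
n=30: ⌊(31·233+45)/661⌋ − ⌊(30·233+45)/661⌋ = ⌊7268/661⌋ − ⌊7035/661⌋ = 10 − 10 = 0
n=31: ⌊(32·233+45)/661⌋ − ⌊(31·233+45)/661⌋ = ⌊7501/661⌋ − ⌊7268/661⌋ = 11 − 10 = 1
n=32: ⌊(33·233+45)/661⌋ − ⌊(32·233+45)/661⌋ = ⌊7734/661⌋ − ⌊7501/661⌋ = 11 − 11 = 0
n=33: ⌊(34·233+45)/661⌋ − ⌊(33·233+45)/661⌋ = ⌊7967/661⌋ − ⌊7734/661⌋ = 12 − 11 = 1
n=34: ⌊(35·233+45)/661⌋ − ⌊(34·233+45)/661⌋ = ⌊8200/661⌋ − ⌊7967/661⌋ = 12 − 12 = 0
n=35: ⌊(36·233+45)/661⌋ − ⌊(35·233+45)/661⌋ = ⌊8433/661⌋ − ⌊8200/661⌋ = 12 − 12 = 0
n=36: ⌊(37·233+45)/661⌋ − ⌊(36·233+45)/661⌋ = ⌊8666/661⌋ − ⌊8433/661⌋ = 13 − 12 = 1
n=37: ⌊(38·233+45)/661⌋ − ⌊(37·233+45)/661⌋ = ⌊8899/661⌋ − ⌊8666/661⌋ = 13 − 13 = 0
n=38: ⌊(39·233+45)/661⌋ − ⌊(38·233+45)/661⌋ = ⌊9132/661⌋ − ⌊8899/661⌋ = 13 − 13 = 0
n=39: ⌊(40·233+45)/661⌋ − ⌊(39·233+45)/661⌋ = ⌊9365/661⌋ − ⌊9132/661⌋ = 14 − 13 = 1
n=40: ⌊(41·233+45)/661⌋ − ⌊(40·233+45)/661⌋ = ⌊9598/661⌋ − ⌊9365/661⌋ = 14 − 14 = 0
n=41: ⌊(42·233+45)/661⌋ − ⌊(41·233+45)/661⌋ = ⌊9831/661⌋ − ⌊9598/661⌋ = 14 − 14 = 0
n=42: ⌊(43·233+45)/661⌋ − ⌊(42·233+45)/661⌋ = ⌊10064/661⌋ − ⌊9831/661⌋ = 15 − 14 = 1
n=43: ⌊(44·233+45)/661⌋ − ⌊(43·233+45)/661⌋ = ⌊10297/661⌋ − ⌊10064/661⌋ = 15 − 15 = 0
n=44: ⌊(45·233+45)/661⌋ − ⌊(44·233+45)/661⌋ = ⌊10530/661⌋ − ⌊10297/661⌋ = 15 − 15 = 0
n=45: ⌊(46·233+45)/661⌋ − ⌊(45·233+45)/661⌋ = ⌊10763/661⌋ − ⌊10530/661⌋ = 16 − 15 = 1
n=46: ⌊(47·233+45)/661⌋ − ⌊(46·233+45)/661⌋ = ⌊10996/661⌋ − ⌊10763/661⌋ = 16 − 16 = 0
n=47: ⌊(48·233+45)/661⌋ − ⌊(47·233+45)/661⌋ = ⌊11229/661⌋ − ⌊10996/661⌋ = 16 − 16 = 0
n=48: ⌊(49·233+45)/661⌋ − ⌊(48·233+45)/661⌋ = ⌊11462/661⌋ − ⌊11229/661⌋ = 17 − 16 = 1
n=49: ⌊(50·233+45)/661⌋ − ⌊(49·233+45)/661⌋ = ⌊11695/661⌋ − ⌊11462/661⌋ = 17 − 17 = 0
n=50: ⌊(51·233+45)/661⌋ − ⌊(50·233+45)/661⌋ = ⌊11928/661⌋ − ⌊11695/661⌋ = 18 − 17 = 1
n=51: ⌊(52·233+45)/661⌋ − ⌊(51·233+45)/661⌋ = ⌊12161/661⌋ − ⌊11928/661⌋ = 18 − 18 = 0
n=52: ⌊(53·233+45)/661⌋ − ⌊(52·233+45)/661⌋ = ⌊12394/661⌋ − ⌊12161/661⌋ = 18 − 18 = 0
n=53: ⌊(54·233+45)/661⌋ − ⌊(53·233+45)/661⌋ = ⌊12627/661⌋ − ⌊12394/661⌋ = 19 − 18 = 1
n=54: ⌊(55·233+45)/661⌋ − ⌊(54·233+45)/661⌋ = ⌊12860/661⌋ − ⌊12627/661⌋ = 19 − 19 = 0
n=55: ⌊(56·233+45)/661⌋ − ⌊(55·233+45)/661⌋ = ⌊13093/661⌋ − ⌊12860/661⌋ = 19 − 19 = 0
n=56: ⌊(57·233+45)/661⌋ − ⌊(56·233+45)/661⌋ = ⌊13326/661⌋ − ⌊13093/661⌋ = 20 − 19 = 1
n=57: ⌊(58·233+45)/661⌋ − ⌊(57·233+45)/661⌋ = ⌊13559/661⌋ − ⌊13326/661⌋ = 20 − 20 = 0
n=58: ⌊(59·233+45)/661⌋ − ⌊(58·233+45)/661⌋ = ⌊13792/661⌋ − ⌊13559/661⌋ = 20 − 20 = 0
n=59: ⌊(60·233+45)/661⌋ − ⌊(59·233+45)/661⌋ = ⌊14025/661⌋ − ⌊13792/661⌋ = 21 − 20 = 1
n=60: ⌊(61·233+45)/661⌋ − ⌊(60·233+45)/661⌋ = ⌊14258/661⌋ − ⌊14025/661⌋ = 21 − 21 = 0
n=61: ⌊(62·233+45)/661⌋ − ⌊(61·233+45)/661⌋ = ⌊14491/661⌋ − ⌊14258/661⌋ = 21 − 21 = 0
n=62: ⌊(63·233+45)/661⌋ − ⌊(62·233+45)/661⌋ = ⌊14724/661⌋ − ⌊14491/661⌋ = 22 − 21 = 1
n=63: ⌊(64·233+45)/661⌋ − ⌊(63·233+45)/661⌋ = ⌊14957/661⌋ − ⌊14724/661⌋ = 22 − 22 = 0
n=64: ⌊(65·233+45)/661⌋ − ⌊(64·233+45)/661⌋ = ⌊15190/661⌋ − ⌊14957/661⌋ = 22 − 22 = 0
n=65: ⌊(66·233+45)/661⌋ − ⌊(65·233+45)/661⌋ = ⌊15423/661⌋ − ⌊15190/661⌋ = 23 − 22 = 1
n=66: ⌊(67·233+45)/661⌋ − ⌊(66·233+45)/661⌋ = ⌊15656/661⌋ − ⌊15423/661⌋ = 23 − 23 = 0
n=67: ⌊(68·233+45)/661⌋ − ⌊(67·233+45)/661⌋ = ⌊15889/661⌋ − ⌊15656/661⌋ = 24 − 23 = 1
n=68: ⌊(69·233+45)/661⌋ − ⌊(68·233+45)/661⌋ = ⌊16122/661⌋ − ⌊15889/661⌋ = 24 − 24 = 0
n=69: ⌊(70·233+45)/661⌋ − ⌊(69·233+45)/661⌋ = ⌊16355/661⌋ − ⌊16122/661⌋ = 24 − 24 = 0
n=70: ⌊(71·233+45)/661⌋ − ⌊(70·233+45)/661⌋ = ⌊16588/661⌋ − ⌊16355/661⌋ = 25 − 24 = 1
n=71: ⌊(72·233+45)/661⌋ − ⌊(71·233+45)/661⌋ = ⌊16821/661⌋ − ⌊16588/661⌋ = 25 − 25 = 0
n=72: ⌊(73·233+45)/661⌋ − ⌊(72·233+45)/661⌋ = ⌊17054/661⌋ − ⌊16821/661⌋ = 25 − 25 = 0
n=73: ⌊(74·233+45)/661⌋ − ⌊(73·233+45)/661⌋ = ⌊17287/661⌋ − ⌊17054/661⌋ = 26 − 25 = 1
n=74: ⌊(75·233+45)/661⌋ − ⌊(74·233+45)/661⌋ = ⌊17520/661⌋ − ⌊17287/661⌋ = 26 − 26 = 0
n=75: ⌊(76·233+45)/661⌋ − ⌊(75·233+45)/661⌋ = ⌊17753/661⌋ − ⌊17520/661⌋ = 26 − 26 = 0
n=76: ⌊(77·233+45)/661⌋ − ⌊(76·233+45)/661⌋ = ⌊17986/661⌋ − ⌊17753/661⌋ = 27 − 26 = 1
n=77: ⌊(78·233+45)/661⌋ − ⌊(77·233+45)/661⌋ = ⌊18219/661⌋ − ⌊17986/661⌋ = 27 − 27 = 0
n=78: ⌊(79·233+45)/661⌋ − ⌊(78·233+45)/661⌋ = ⌊18452/661⌋ − ⌊18219/661⌋ = 27 − 27 = 0
n=79: ⌊(80·233+45)/661⌋ − ⌊(79·233+45)/661⌋ = ⌊18685/661⌋ − ⌊18452/661⌋ = 28 − 27 = 1
n=80: ⌊(81·233+45)/661⌋ − ⌊(80·233+45)/661⌋ = ⌊18918/661⌋ − ⌊18685/661⌋ = 28 − 28 = 0
n=81: ⌊(82·233+45)/661⌋ − ⌊(81·233+45)/661⌋ = ⌊19151/661⌋ − ⌊18918/661⌋ = 28 − 28 = 0
n=82: ⌊(83·233+45)/661⌋ − ⌊(82·233+45)/661⌋ = ⌊19384/661⌋ − ⌊19151/661⌋ = 29 − 28 = 1
n=83: ⌊(84·233+45)/661⌋ − ⌊(83·233+45)/661⌋ = ⌊19617/661⌋ − ⌊19384/661⌋ = 29 − 29 = 0
n=84: ⌊(85·233+45)/661⌋ − ⌊(84·233+45)/661⌋ = ⌊19850/661⌋ − ⌊19617/661⌋ = 30 − 29 = 1
n=85: ⌊(86·233+45)/661⌋ − ⌊(85·233+45)/661⌋ = ⌊20083/661⌋ − ⌊19850/661⌋ = 30 − 30 = 0
n=86: ⌊(87·233+45)/661⌋ − ⌊(86·233+45)/661⌋ = ⌊20316/661⌋ − ⌊20083/661⌋ = 30 − 30 = 0
n=87: ⌊(88·233+45)/661⌋ − ⌊(87·233+45)/661⌋ = ⌊20549/661⌋ − ⌊20316/661⌋ = 31 − 30 = 1
n=88: ⌊(89·233+45)/661⌋ − ⌊(88·233+45)/661⌋ = ⌊20782/661⌋ − ⌊20549/661⌋ = 31 − 31 = 0
n=89: ⌊(90·233+45)/661⌋ − ⌊(89·233+45)/661⌋ = ⌊21015/661⌋ − ⌊20782/661⌋ = 31 − 31 = 0
n=90: ⌊(91·233+45)/661⌋ − ⌊(90·233+45)/661⌋ = ⌊21248/661⌋ − ⌊21015/661⌋ = 32 − 31 = 1
n=91: ⌊(92·233+45)/661⌋ − ⌊(91·233+45)/661⌋ = ⌊21481/661⌋ − ⌊21248/661⌋ = 32 − 32 = 0
n=92: ⌊(93·233+45)/661⌋ − ⌊(92·233+45)/661⌋ = ⌊21714/661⌋ − ⌊21481/661⌋ = 32 − 32 = 0
n=93: ⌊(94·233+45)/661⌋ − ⌊(93·233+45)/661⌋ = ⌊21947/661⌋ − ⌊21714/661⌋ = 33 − 32 = 1
n=94: ⌊(95·233+45)/661⌋ − ⌊(94·233+45)/661⌋ = ⌊22180/661⌋ − ⌊21947/661⌋ = 33 − 33 = 0
n=95: ⌊(96·233+45)/661⌋ − ⌊(95·233+45)/661⌋ = ⌊22413/661⌋ − ⌊22180/661⌋ = 33 − 33 = 0
n=96: ⌊(97·233+45)/661⌋ − ⌊(96·233+45)/661⌋ = ⌊22646/661⌋ − ⌊22413/661⌋ = 34 − 33 = 1

0010010010010100100100100100100101001001001001001010010010010010010100100100100100101001001001001
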